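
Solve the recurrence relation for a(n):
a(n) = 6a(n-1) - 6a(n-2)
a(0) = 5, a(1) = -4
Characteristic equation: x² - 6x + 6 = 0.
Discriminant Δ = (6)² + 4·(-6) = 12.
Roots r₁,₂ = (6 ± √12)/2, so r₁ = \sqrt{3} + 3, r₂ = 3 - \sqrt{3}.
General solution: a(n) = A·r₁^n + B·r₂^n.
From the initial conditions, A + B = 5 and r₁A + r₂B = -4.
Since r₁ - r₂ = √12: A = (-4 - (5)r₂)/√12 = \frac{5}{2} - \frac{19 \sqrt{3}}{6}, and B = 5 - A = \frac{5}{2} + \frac{19 \sqrt{3}}{6}.
So a(n) = \left(\frac{5}{2} - \frac{19 \sqrt{3}}{6}\right)\left(\sqrt{3} + 3\right)^n + \left(\frac{5}{2} + \frac{19 \sqrt{3}}{6}\right)\left(3 - \sqrt{3}\right)^n.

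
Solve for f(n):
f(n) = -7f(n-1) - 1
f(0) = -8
First-order linear non-homogeneous.
Homogeneous solution: f_h(n) = A·(-7)^n.
Try constant particular solution f_p = K: K = -7K - 1 ⇒ K = - \frac{1}{8}.
General: f(n) = A·(-7)^n - \frac{1}{8}.
Apply f(0) = -8: A - \frac{1}{8} = -8 ⇒ A = - \frac{63}{8}.
So f(n) = - \frac{63 \left(-7\right)^{n}}{8} - \frac{1}{8}.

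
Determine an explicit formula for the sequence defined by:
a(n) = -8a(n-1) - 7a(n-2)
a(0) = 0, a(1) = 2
Characteristic equation: x² + 8x + 7 = 0, which factors as (x - (-7))(x - (-1)) = 0.
Roots r₁ = -7, r₂ = -1 (distinct).
General solution: a(n) = A·(-7)^n + B·(-1)^n.
From a(0) = 0: A + B = 0.
From a(1) = 2: -7A - B = 2.
Solving: A = - \frac{1}{3}, B = \frac{1}{3}.
So a(n) = \frac{\left(-1\right)^{n}}{3} - \frac{\left(-7\right)^{n}}{3}.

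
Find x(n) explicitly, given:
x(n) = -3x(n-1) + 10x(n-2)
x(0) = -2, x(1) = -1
Characteristic equation: x² + 3x - 10 = 0, which factors as (x - (2))(x - (-5)) = 0.
Roots r₁ = 2, r₂ = -5 (distinct).
General solution: x(n) = A·(2)^n + B·(-5)^n.
From x(0) = -2: A + B = -2.
From x(1) = -1: 2A - 5B = -1.
Solving: A = - \frac{11}{7}, B = - \frac{3}{7}.
So x(n) = - \frac{3 \left(-5\right)^{n}}{7} - \frac{11 \cdot 2^{n}}{7}.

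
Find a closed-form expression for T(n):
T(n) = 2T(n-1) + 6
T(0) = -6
First-order linear non-homogeneous.
Homogeneous solution: T_h(n) = A·(2)^n.
Try constant particular solution T_p = K: K = 2K + 6 ⇒ K = -6.
General: T(n) = A·(2)^n - 6.
Apply T(0) = -6: A - 6 = -6 ⇒ A = 0.
So T(n) = -6.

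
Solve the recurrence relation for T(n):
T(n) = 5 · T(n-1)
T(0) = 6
Pure geometric recurrence with ratio 5.
By induction T(n) = T(0) · (5)^n = 6 \cdot 5^{n}.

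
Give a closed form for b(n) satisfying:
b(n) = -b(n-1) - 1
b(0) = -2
First-order linear non-homogeneous.
Homogeneous solution: b_h(n) = A·(-1)^n.
Try constant particular solution b_p = K: K = -K - 1 ⇒ K = - \frac{1}{2}.
General: b(n) = A·(-1)^n - \frac{1}{2}.
Apply b(0) = -2: A - \frac{1}{2} = -2 ⇒ A = - \frac{3}{2}.
So b(n) = - \frac{3 \left(-1\right)^{n}}{2} - \frac{1}{2}.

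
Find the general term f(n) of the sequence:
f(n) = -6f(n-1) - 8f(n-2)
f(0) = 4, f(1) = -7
Characteristic equation: x² + 6x + 8 = 0, which factors as (x - (-4))(x - (-2)) = 0.
Roots r₁ = -4, r₂ = -2 (distinct).
General solution: f(n) = A·(-4)^n + B·(-2)^n.
From f(0) = 4: A + B = 4.
From f(1) = -7: -4A - 2B = -7.
Solving: A = - \frac{1}{2}, B = \frac{9}{2}.
So f(n) = \frac{9 \left(-2\right)^{n}}{2} - \frac{\left(-4\right)^{n}}{2}.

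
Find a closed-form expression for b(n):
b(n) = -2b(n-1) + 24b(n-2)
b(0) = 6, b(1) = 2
Characteristic equation: x² + 2x - 24 = 0, which factors as (x - (4))(x - (-6)) = 0.
Roots r₁ = 4, r₂ = -6 (distinct).
General solution: b(n) = A·(4)^n + B·(-6)^n.
From b(0) = 6: A + B = 6.
From b(1) = 2: 4A - 6B = 2.
Solving: A = \frac{19}{5}, B = \frac{11}{5}.
So b(n) = \frac{11 \left(-6\right)^{n}}{5} + \frac{19 \cdot 4^{n}}{5}.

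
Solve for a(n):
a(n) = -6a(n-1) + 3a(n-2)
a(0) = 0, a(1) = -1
Characteristic equation: x² + 6x - 3 = 0.
Discriminant Δ = (-6)² + 4·(3) = 48.
Roots r₁,₂ = (-6 ± √48)/2, so r₁ = -3 + 2 \sqrt{3}, r₂ = - 2 \sqrt{3} - 3.
General solution: a(n) = A·r₁^n + B·r₂^n.
From the initial conditions, A + B = 0 and r₁A + r₂B = -1.
Since r₁ - r₂ = √48: A = (-1 - (0)r₂)/√48 = - \frac{\sqrt{3}}{12}, and B = 0 - A = \frac{\sqrt{3}}{12}.
So a(n) = \left(- \frac{\sqrt{3}}{12}\right)\left(-3 + 2 \sqrt{3}\right)^n + \left(\frac{\sqrt{3}}{12}\right)\left(- 2 \sqrt{3} - 3\right)^n.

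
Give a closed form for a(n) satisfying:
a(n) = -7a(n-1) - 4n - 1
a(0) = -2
First-order linear with linear forcing.
Homogeneous solution: a_h(n) = A·(-7)^n.
Try particular a_p(n) = pn + q. Substituting:
  pn + q = -7(p(n-1) + q) - 4n - 1.
Matching the n-coefficient: p = -7p - 4 ⇒ p = - \frac{1}{2}.
Matching constants: q = 7p - 7q - 1 ⇒ q = - \frac{9}{16}.
General: a(n) = A·(-7)^n - \frac{n}{2} - \frac{9}{16}.
Apply a(0) = -2: A - \frac{9}{16} = -2 ⇒ A = - \frac{23}{16}.
So a(n) = - \frac{23 \left(-7\right)^{n}}{16} - \frac{n}{2} - \frac{9}{16}.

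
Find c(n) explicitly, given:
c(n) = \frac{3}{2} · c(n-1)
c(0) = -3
Pure geometric recurrence with ratio \frac{3}{2}.
By induction c(n) = c(0) · (\frac{3}{2})^n = - 3 \left(\frac{3}{2}\right)^{n}.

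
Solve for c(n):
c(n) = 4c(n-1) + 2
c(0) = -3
First-order linear non-homogeneous.
Homogeneous solution: c_h(n) = A·(4)^n.
Try constant particular solution c_p = K: K = 4K + 2 ⇒ K = - \frac{2}{3}.
General: c(n) = A·(4)^n - \frac{2}{3}.
Apply c(0) = -3: A - \frac{2}{3} = -3 ⇒ A = - \frac{7}{3}.
So c(n) = - \frac{7 \cdot 4^{n}}{3} - \frac{2}{3}.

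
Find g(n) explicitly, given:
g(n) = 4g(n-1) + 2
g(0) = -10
First-order linear non-homogeneous.
Homogeneous solution: g_h(n) = A·(4)^n.
Try constant particular solution g_p = K: K = 4K + 2 ⇒ K = - \frac{2}{3}.
General: g(n) = A·(4)^n - \frac{2}{3}.
Apply g(0) = -10: A - \frac{2}{3} = -10 ⇒ A = - \frac{28}{3}.
So g(n) = - \frac{28 \cdot 4^{n}}{3} - \frac{2}{3}.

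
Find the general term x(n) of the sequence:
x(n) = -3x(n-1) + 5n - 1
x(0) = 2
First-order linear with linear forcing.
Homogeneous solution: x_h(n) = A·(-3)^n.
Try particular x_p(n) = pn + q. Substituting:
  pn + q = -3(p(n-1) + q) + 5n - 1.
Matching the n-coefficient: p = -3p + 5 ⇒ p = \frac{5}{4}.
Matching constants: q = 3p - 3q - 1 ⇒ q = \frac{11}{16}.
General: x(n) = A·(-3)^n + \frac{5 n}{4} + \frac{11}{16}.
Apply x(0) = 2: A + \frac{11}{16} = 2 ⇒ A = \frac{21}{16}.
So x(n) = \frac{21 \left(-3\right)^{n}}{16} + \frac{5 n}{4} + \frac{11}{16}.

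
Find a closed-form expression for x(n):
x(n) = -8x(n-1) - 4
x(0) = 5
First-order linear non-homogeneous.
Homogeneous solution: x_h(n) = A·(-8)^n.
Try constant particular solution x_p = K: K = -8K - 4 ⇒ K = - \frac{4}{9}.
General: x(n) = A·(-8)^n - \frac{4}{9}.
Apply x(0) = 5: A - \frac{4}{9} = 5 ⇒ A = \frac{49}{9}.
So x(n) = \frac{49 \left(-8\right)^{n}}{9} - \frac{4}{9}.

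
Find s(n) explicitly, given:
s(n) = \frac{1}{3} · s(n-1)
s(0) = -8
Pure geometric recurrence with ratio \frac{1}{3}.
By induction s(n) = s(0) · (\frac{1}{3})^n = - 8 \cdot 3^{- n}.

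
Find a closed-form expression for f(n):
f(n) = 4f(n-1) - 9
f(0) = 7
First-order linear non-homogeneous.
Homogeneous solution: f_h(n) = A·(4)^n.
Try constant particular solution f_p = K: K = 4K - 9 ⇒ K = 3.
General: f(n) = A·(4)^n + 3.
Apply f(0) = 7: A + 3 = 7 ⇒ A = 4.
So f(n) = 4 \cdot 4^{n} + 3.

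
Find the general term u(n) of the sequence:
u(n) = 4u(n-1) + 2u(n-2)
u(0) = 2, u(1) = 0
Characteristic equation: x² - 4x - 2 = 0.
Discriminant Δ = (4)² + 4·(2) = 24.
Roots r₁,₂ = (4 ± √24)/2, so r₁ = 2 + \sqrt{6}, r₂ = 2 - \sqrt{6}.
General solution: u(n) = A·r₁^n + B·r₂^n.
From the initial conditions, A + B = 2 and r₁A + r₂B = 0.
Since r₁ - r₂ = √24: A = (0 - (2)r₂)/√24 = 1 - \frac{\sqrt{6}}{3}, and B = 2 - A = \frac{\sqrt{6}}{3} + 1.
So u(n) = \left(1 - \frac{\sqrt{6}}{3}\right)\left(2 + \sqrt{6}\right)^n + \left(\frac{\sqrt{6}}{3} + 1\right)\left(2 - \sqrt{6}\right)^n.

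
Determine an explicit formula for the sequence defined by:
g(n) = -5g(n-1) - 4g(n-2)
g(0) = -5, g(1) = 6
Characteristic equation: x² + 5x + 4 = 0, which factors as (x - (-4))(x - (-1)) = 0.
Roots r₁ = -4, r₂ = -1 (distinct).
General solution: g(n) = A·(-4)^n + B·(-1)^n.
From g(0) = -5: A + B = -5.
From g(1) = 6: -4A - B = 6.
Solving: A = - \frac{1}{3}, B = - \frac{14}{3}.
So g(n) = - \frac{14 \left(-1\right)^{n}}{3} - \frac{\left(-4\right)^{n}}{3}.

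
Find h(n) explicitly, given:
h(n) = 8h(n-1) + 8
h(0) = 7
First-order linear non-homogeneous.
Homogeneous solution: h_h(n) = A·(8)^n.
Try constant particular solution h_p = K: K = 8K + 8 ⇒ K = - \frac{8}{7}.
General: h(n) = A·(8)^n - \frac{8}{7}.
Apply h(0) = 7: A - \frac{8}{7} = 7 ⇒ A = \frac{57}{7}.
So h(n) = \frac{57 \cdot 8^{n}}{7} - \frac{8}{7}.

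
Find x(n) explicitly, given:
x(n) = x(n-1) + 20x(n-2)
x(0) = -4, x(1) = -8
Characteristic equation: x² - x - 20 = 0, which factors as (x - (-4))(x - (5)) = 0.
Roots r₁ = -4, r₂ = 5 (distinct).
General solution: x(n) = A·(-4)^n + B·(5)^n.
From x(0) = -4: A + B = -4.
From x(1) = -8: -4A + 5B = -8.
Solving: A = - \frac{4}{3}, B = - \frac{8}{3}.
So x(n) = - \frac{4 \left(-4\right)^{n}}{3} - \frac{8 \cdot 5^{n}}{3}.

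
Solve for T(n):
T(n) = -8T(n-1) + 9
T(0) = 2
First-order linear non-homogeneous.
Homogeneous solution: T_h(n) = A·(-8)^n.
Try constant particular solution T_p = K: K = -8K + 9 ⇒ K = 1.
General: T(n) = A·(-8)^n + 1.
Apply T(0) = 2: A + 1 = 2 ⇒ A = 1.
So T(n) = \left(-8\right)^{n} + 1.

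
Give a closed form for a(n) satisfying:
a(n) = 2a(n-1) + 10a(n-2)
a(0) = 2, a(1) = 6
Characteristic equation: x² - 2x - 10 = 0.
Discriminant Δ = (2)² + 4·(10) = 44.
Roots r₁,₂ = (2 ± √44)/2, so r₁ = 1 + \sqrt{11}, r₂ = 1 - \sqrt{11}.
General solution: a(n) = A·r₁^n + B·r₂^n.
From the initial conditions, A + B = 2 and r₁A + r₂B = 6.
Since r₁ - r₂ = √44: A = (6 - (2)r₂)/√44 = \frac{2 \sqrt{11}}{11} + 1, and B = 2 - A = 1 - \frac{2 \sqrt{11}}{11}.
So a(n) = \left(\frac{2 \sqrt{11}}{11} + 1\right)\left(1 + \sqrt{11}\right)^n + \left(1 - \frac{2 \sqrt{11}}{11}\right)\left(1 - \sqrt{11}\right)^n.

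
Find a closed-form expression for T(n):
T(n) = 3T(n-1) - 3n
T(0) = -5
First-order linear with linear forcing.
Homogeneous solution: T_h(n) = A·(3)^n.
Try particular T_p(n) = pn + q. Substituting:
  pn + q = 3(p(n-1) + q) - 3n.
Matching the n-coefficient: p = 3p - 3 ⇒ p = \frac{3}{2}.
Matching constants: q = -3p + 3q ⇒ q = \frac{9}{4}.
General: T(n) = A·(3)^n + \frac{3 n}{2} + \frac{9}{4}.
Apply T(0) = -5: A + \frac{9}{4} = -5 ⇒ A = - \frac{29}{4}.
So T(n) = - \frac{29 \cdot 3^{n}}{4} + \frac{3 n}{2} + \frac{9}{4}.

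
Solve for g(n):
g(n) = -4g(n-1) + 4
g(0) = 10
First-order linear non-homogeneous.
Homogeneous solution: g_h(n) = A·(-4)^n.
Try constant particular solution g_p = K: K = -4K + 4 ⇒ K = \frac{4}{5}.
General: g(n) = A·(-4)^n + \frac{4}{5}.
Apply g(0) = 10: A + \frac{4}{5} = 10 ⇒ A = \frac{46}{5}.
So g(n) = \frac{46 \left(-4\right)^{n}}{5} + \frac{4}{5}.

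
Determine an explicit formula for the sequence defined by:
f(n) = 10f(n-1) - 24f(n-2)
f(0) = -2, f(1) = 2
Characteristic equation: x² - 10x + 24 = 0, which factors as (x - (6))(x - (4)) = 0.
Roots r₁ = 6, r₂ = 4 (distinct).
General solution: f(n) = A·(6)^n + B·(4)^n.
From f(0) = -2: A + B = -2.
From f(1) = 2: 6A + 4B = 2.
Solving: A = 5, B = -7.
So f(n) = - 7 \cdot 4^{n} + 5 \cdot 6^{n}.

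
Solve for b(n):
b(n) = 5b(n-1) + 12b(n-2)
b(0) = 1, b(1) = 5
Characteristic equation: x² - 5x - 12 = 0.
Discriminant Δ = (5)² + 4·(12) = 73.
Roots r₁,₂ = (5 ± √73)/2, so r₁ = \frac{5}{2} + \frac{\sqrt{73}}{2}, r₂ = \frac{5}{2} - \frac{\sqrt{73}}{2}.
General solution: b(n) = A·r₁^n + B·r₂^n.
From the initial conditions, A + B = 1 and r₁A + r₂B = 5.
Since r₁ - r₂ = √73: A = (5 - (1)r₂)/√73 = \frac{5 \sqrt{73}}{146} + \frac{1}{2}, and B = 1 - A = \frac{1}{2} - \frac{5 \sqrt{73}}{146}.
So b(n) = \left(\frac{5 \sqrt{73}}{146} + \frac{1}{2}\right)\left(\frac{5}{2} + \frac{\sqrt{73}}{2}\right)^n + \left(\frac{1}{2} - \frac{5 \sqrt{73}}{146}\right)\left(\frac{5}{2} - \frac{\sqrt{73}}{2}\right)^n.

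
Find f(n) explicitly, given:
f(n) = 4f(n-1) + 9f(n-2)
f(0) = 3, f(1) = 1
Characteristic equation: x² - 4x - 9 = 0.
Discriminant Δ = (4)² + 4·(9) = 52.
Roots r₁,₂ = (4 ± √52)/2, so r₁ = 2 + \sqrt{13}, r₂ = 2 - \sqrt{13}.
General solution: f(n) = A·r₁^n + B·r₂^n.
From the initial conditions, A + B = 3 and r₁A + r₂B = 1.
Since r₁ - r₂ = √52: A = (1 - (3)r₂)/√52 = \frac{3}{2} - \frac{5 \sqrt{13}}{26}, and B = 3 - A = \frac{5 \sqrt{13}}{26} + \frac{3}{2}.
So f(n) = \left(\frac{3}{2} - \frac{5 \sqrt{13}}{26}\right)\left(2 + \sqrt{13}\right)^n + \left(\frac{5 \sqrt{13}}{26} + \frac{3}{2}\right)\left(2 - \sqrt{13}\right)^n.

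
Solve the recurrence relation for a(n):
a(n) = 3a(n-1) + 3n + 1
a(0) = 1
First-order linear with linear forcing.
Homogeneous solution: a_h(n) = A·(3)^n.
Try particular a_p(n) = pn + q. Substituting:
  pn + q = 3(p(n-1) + q) + 3n + 1.
Matching the n-coefficient: p = 3p + 3 ⇒ p = - \frac{3}{2}.
Matching constants: q = -3p + 3q + 1 ⇒ q = - \frac{11}{4}.
General: a(n) = A·(3)^n - \frac{3 n}{2} - \frac{11}{4}.
Apply a(0) = 1: A - \frac{11}{4} = 1 ⇒ A = \frac{15}{4}.
So a(n) = \frac{15 \cdot 3^{n}}{4} - \frac{3 n}{2} - \frac{11}{4}.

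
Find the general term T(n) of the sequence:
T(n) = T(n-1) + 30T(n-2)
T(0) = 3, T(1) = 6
Characteristic equation: x² - x - 30 = 0, which factors as (x - (6))(x - (-5)) = 0.
Roots r₁ = 6, r₂ = -5 (distinct).
General solution: T(n) = A·(6)^n + B·(-5)^n.
From T(0) = 3: A + B = 3.
From T(1) = 6: 6A - 5B = 6.
Solving: A = \frac{21}{11}, B = \frac{12}{11}.
So T(n) = \frac{12 \left(-5\right)^{n}}{11} + \frac{21 \cdot 6^{n}}{11}.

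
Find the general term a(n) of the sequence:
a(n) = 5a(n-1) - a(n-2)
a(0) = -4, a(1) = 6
Characteristic equation: x² - 5x + 1 = 0.
Discriminant Δ = (5)² + 4·(-1) = 21.
Roots r₁,₂ = (5 ± √21)/2, so r₁ = \frac{\sqrt{21}}{2} + \frac{5}{2}, r₂ = \frac{5}{2} - \frac{\sqrt{21}}{2}.
General solution: a(n) = A·r₁^n + B·r₂^n.
From the initial conditions, A + B = -4 and r₁A + r₂B = 6.
Since r₁ - r₂ = √21: A = (6 - (-4)r₂)/√21 = -2 + \frac{16 \sqrt{21}}{21}, and B = -4 - A = - \frac{16 \sqrt{21}}{21} - 2.
So a(n) = \left(-2 + \frac{16 \sqrt{21}}{21}\right)\left(\frac{\sqrt{21}}{2} + \frac{5}{2}\right)^n + \left(- \frac{16 \sqrt{21}}{21} - 2\right)\left(\frac{5}{2} - \frac{\sqrt{21}}{2}\right)^n.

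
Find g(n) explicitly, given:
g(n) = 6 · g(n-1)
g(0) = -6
Pure geometric recurrence with ratio 6.
By induction g(n) = g(0) · (6)^n = - 6 \cdot 6^{n}.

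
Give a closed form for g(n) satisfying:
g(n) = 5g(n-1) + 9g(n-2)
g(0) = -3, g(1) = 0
Characteristic equation: x² - 5x - 9 = 0.
Discriminant Δ = (5)² + 4·(9) = 61.
Roots r₁,₂ = (5 ± √61)/2, so r₁ = \frac{5}{2} + \frac{\sqrt{61}}{2}, r₂ = \frac{5}{2} - \frac{\sqrt{61}}{2}.
General solution: g(n) = A·r₁^n + B·r₂^n.
From the initial conditions, A + B = -3 and r₁A + r₂B = 0.
Since r₁ - r₂ = √61: A = (0 - (-3)r₂)/√61 = - \frac{3}{2} + \frac{15 \sqrt{61}}{122}, and B = -3 - A = - \frac{3}{2} - \frac{15 \sqrt{61}}{122}.
So g(n) = \left(- \frac{3}{2} + \frac{15 \sqrt{61}}{122}\right)\left(\frac{5}{2} + \frac{\sqrt{61}}{2}\right)^n + \left(- \frac{3}{2} - \frac{15 \sqrt{61}}{122}\right)\left(\frac{5}{2} - \frac{\sqrt{61}}{2}\right)^n.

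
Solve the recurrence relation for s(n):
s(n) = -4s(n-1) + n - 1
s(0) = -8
First-order linear with linear forcing.
Homogeneous solution: s_h(n) = A·(-4)^n.
Try particular s_p(n) = pn + q. Substituting:
  pn + q = -4(p(n-1) + q) + n - 1.
Matching the n-coefficient: p = -4p + 1 ⇒ p = \frac{1}{5}.
Matching constants: q = 4p - 4q - 1 ⇒ q = - \frac{1}{25}.
General: s(n) = A·(-4)^n + \frac{n}{5} - \frac{1}{25}.
Apply s(0) = -8: A - \frac{1}{25} = -8 ⇒ A = - \frac{199}{25}.
So s(n) = - \frac{199 \left(-4\right)^{n}}{25} + \frac{n}{5} - \frac{1}{25}.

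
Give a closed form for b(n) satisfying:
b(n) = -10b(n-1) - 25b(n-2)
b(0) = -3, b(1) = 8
Characteristic equation: x² + 10x + 25 = 0, which is (x - (-5))².
Repeated root r = -5.
General solution: b(n) = (A + Bn)·(-5)^n.
From b(0) = -3: A = -3.
From b(1) = 8: (A + B)·(-5) = 8 ⇒ B = \frac{7}{5}.
So b(n) = \left(\frac{7 n}{5} - 3\right) \cdot (-5)^n.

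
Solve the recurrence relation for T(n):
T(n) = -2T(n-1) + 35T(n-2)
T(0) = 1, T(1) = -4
Characteristic equation: x² + 2x - 35 = 0, which factors as (x - (5))(x - (-7)) = 0.
Roots r₁ = 5, r₂ = -7 (distinct).
General solution: T(n) = A·(5)^n + B·(-7)^n.
From T(0) = 1: A + B = 1.
From T(1) = -4: 5A - 7B = -4.
Solving: A = \frac{1}{4}, B = \frac{3}{4}.
So T(n) = \frac{3 \left(-7\right)^{n}}{4} + \frac{5^{n}}{4}.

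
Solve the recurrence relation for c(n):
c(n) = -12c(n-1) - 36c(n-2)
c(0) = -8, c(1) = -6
Characteristic equation: x² + 12x + 36 = 0, which is (x - (-6))².
Repeated root r = -6.
General solution: c(n) = (A + Bn)·(-6)^n.
From c(0) = -8: A = -8.
From c(1) = -6: (A + B)·(-6) = -6 ⇒ B = 9.
So c(n) = \left(9 n - 8\right) \cdot (-6)^n.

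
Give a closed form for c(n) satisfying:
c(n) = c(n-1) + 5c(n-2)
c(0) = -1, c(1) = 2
Characteristic equation: x² - x - 5 = 0.
Discriminant Δ = (1)² + 4·(5) = 21.
Roots r₁,₂ = (1 ± √21)/2, so r₁ = \frac{1}{2} + \frac{\sqrt{21}}{2}, r₂ = \frac{1}{2} - \frac{\sqrt{21}}{2}.
General solution: c(n) = A·r₁^n + B·r₂^n.
From the initial conditions, A + B = -1 and r₁A + r₂B = 2.
Since r₁ - r₂ = √21: A = (2 - (-1)r₂)/√21 = - \frac{1}{2} + \frac{5 \sqrt{21}}{42}, and B = -1 - A = - \frac{5 \sqrt{21}}{42} - \frac{1}{2}.
So c(n) = \left(- \frac{1}{2} + \frac{5 \sqrt{21}}{42}\right)\left(\frac{1}{2} + \frac{\sqrt{21}}{2}\right)^n + \left(- \frac{5 \sqrt{21}}{42} - \frac{1}{2}\right)\left(\frac{1}{2} - \frac{\sqrt{21}}{2}\right)^n.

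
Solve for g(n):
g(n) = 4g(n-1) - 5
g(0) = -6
First-order linear non-homogeneous.
Homogeneous solution: g_h(n) = A·(4)^n.
Try constant particular solution g_p = K: K = 4K - 5 ⇒ K = \frac{5}{3}.
General: g(n) = A·(4)^n + \frac{5}{3}.
Apply g(0) = -6: A + \frac{5}{3} = -6 ⇒ A = - \frac{23}{3}.
So g(n) = \frac{5}{3} - \frac{23 \cdot 4^{n}}{3}.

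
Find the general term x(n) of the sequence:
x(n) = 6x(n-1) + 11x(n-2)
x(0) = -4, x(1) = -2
Characteristic equation: x² - 6x - 11 = 0.
Discriminant Δ = (6)² + 4·(11) = 80.
Roots r₁,₂ = (6 ± √80)/2, so r₁ = 3 + 2 \sqrt{5}, r₂ = 3 - 2 \sqrt{5}.
General solution: x(n) = A·r₁^n + B·r₂^n.
From the initial conditions, A + B = -4 and r₁A + r₂B = -2.
Since r₁ - r₂ = √80: A = (-2 - (-4)r₂)/√80 = -2 + \frac{\sqrt{5}}{2}, and B = -4 - A = -2 - \frac{\sqrt{5}}{2}.
So x(n) = \left(-2 + \frac{\sqrt{5}}{2}\right)\left(3 + 2 \sqrt{5}\right)^n + \left(-2 - \frac{\sqrt{5}}{2}\right)\left(3 - 2 \sqrt{5}\right)^n.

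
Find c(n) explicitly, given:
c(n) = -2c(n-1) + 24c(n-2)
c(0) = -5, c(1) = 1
Characteristic equation: x² + 2x - 24 = 0, which factors as (x - (4))(x - (-6)) = 0.
Roots r₁ = 4, r₂ = -6 (distinct).
General solution: c(n) = A·(4)^n + B·(-6)^n.
From c(0) = -5: A + B = -5.
From c(1) = 1: 4A - 6B = 1.
Solving: A = - \frac{29}{10}, B = - \frac{21}{10}.
So c(n) = - \frac{21 \left(-6\right)^{n}}{10} - \frac{29 \cdot 4^{n}}{10}.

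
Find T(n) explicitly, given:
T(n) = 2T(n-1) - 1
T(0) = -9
First-order linear non-homogeneous.
Homogeneous solution: T_h(n) = A·(2)^n.
Try constant particular solution T_p = K: K = 2K - 1 ⇒ K = 1.
General: T(n) = A·(2)^n + 1.
Apply T(0) = -9: A + 1 = -9 ⇒ A = -10.
So T(n) = 1 - 10 \cdot 2^{n}.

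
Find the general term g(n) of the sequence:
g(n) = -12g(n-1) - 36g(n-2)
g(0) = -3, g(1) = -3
Characteristic equation: x² + 12x + 36 = 0, which is (x - (-6))².
Repeated root r = -6.
General solution: g(n) = (A + Bn)·(-6)^n.
From g(0) = -3: A = -3.
From g(1) = -3: (A + B)·(-6) = -3 ⇒ B = \frac{7}{2}.
So g(n) = \left(\frac{7 n}{2} - 3\right) \cdot (-6)^n.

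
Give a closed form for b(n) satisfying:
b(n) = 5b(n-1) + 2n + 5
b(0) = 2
First-order linear with linear forcing.
Homogeneous solution: b_h(n) = A·(5)^n.
Try particular b_p(n) = pn + q. Substituting:
  pn + q = 5(p(n-1) + q) + 2n + 5.
Matching the n-coefficient: p = 5p + 2 ⇒ p = - \frac{1}{2}.
Matching constants: q = -5p + 5q + 5 ⇒ q = - \frac{15}{8}.
General: b(n) = A·(5)^n - \frac{n}{2} - \frac{15}{8}.
Apply b(0) = 2: A - \frac{15}{8} = 2 ⇒ A = \frac{31}{8}.
So b(n) = \frac{31 \cdot 5^{n}}{8} - \frac{n}{2} - \frac{15}{8}.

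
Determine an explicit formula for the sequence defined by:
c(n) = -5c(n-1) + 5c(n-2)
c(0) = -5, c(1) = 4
Characteristic equation: x² + 5x - 5 = 0.
Discriminant Δ = (-5)² + 4·(5) = 45.
Roots r₁,₂ = (-5 ± √45)/2, so r₁ = - \frac{5}{2} + \frac{3 \sqrt{5}}{2}, r₂ = - \frac{3 \sqrt{5}}{2} - \frac{5}{2}.
General solution: c(n) = A·r₁^n + B·r₂^n.
From the initial conditions, A + B = -5 and r₁A + r₂B = 4.
Since r₁ - r₂ = √45: A = (4 - (-5)r₂)/√45 = - \frac{5}{2} - \frac{17 \sqrt{5}}{30}, and B = -5 - A = - \frac{5}{2} + \frac{17 \sqrt{5}}{30}.
So c(n) = \left(- \frac{5}{2} - \frac{17 \sqrt{5}}{30}\right)\left(- \frac{5}{2} + \frac{3 \sqrt{5}}{2}\right)^n + \left(- \frac{5}{2} + \frac{17 \sqrt{5}}{30}\right)\left(- \frac{3 \sqrt{5}}{2} - \frac{5}{2}\right)^n.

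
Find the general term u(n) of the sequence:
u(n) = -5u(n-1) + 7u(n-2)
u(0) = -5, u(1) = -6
Characteristic equation: x² + 5x - 7 = 0.
Discriminant Δ = (-5)² + 4·(7) = 53.
Roots r₁,₂ = (-5 ± √53)/2, so r₁ = - \frac{5}{2} + \frac{\sqrt{53}}{2}, r₂ = - \frac{\sqrt{53}}{2} - \frac{5}{2}.
General solution: u(n) = A·r₁^n + B·r₂^n.
From the initial conditions, A + B = -5 and r₁A + r₂B = -6.
Since r₁ - r₂ = √53: A = (-6 - (-5)r₂)/√53 = - \frac{37 \sqrt{53}}{106} - \frac{5}{2}, and B = -5 - A = - \frac{5}{2} + \frac{37 \sqrt{53}}{106}.
So u(n) = \left(- \frac{37 \sqrt{53}}{106} - \frac{5}{2}\right)\left(- \frac{5}{2} + \frac{\sqrt{53}}{2}\right)^n + \left(- \frac{5}{2} + \frac{37 \sqrt{53}}{106}\right)\left(- \frac{\sqrt{53}}{2} - \frac{5}{2}\right)^n.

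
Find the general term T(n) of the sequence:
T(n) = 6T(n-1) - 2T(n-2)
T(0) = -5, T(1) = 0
Characteristic equation: x² - 6x + 2 = 0.
Discriminant Δ = (6)² + 4·(-2) = 28.
Roots r₁,₂ = (6 ± √28)/2, so r₁ = \sqrt{7} + 3, r₂ = 3 - \sqrt{7}.
General solution: T(n) = A·r₁^n + B·r₂^n.
From the initial conditions, A + B = -5 and r₁A + r₂B = 0.
Since r₁ - r₂ = √28: A = (0 - (-5)r₂)/√28 = - \frac{5}{2} + \frac{15 \sqrt{7}}{14}, and B = -5 - A = - \frac{15 \sqrt{7}}{14} - \frac{5}{2}.
So T(n) = \left(- \frac{5}{2} + \frac{15 \sqrt{7}}{14}\right)\left(\sqrt{7} + 3\right)^n + \left(- \frac{15 \sqrt{7}}{14} - \frac{5}{2}\right)\left(3 - \sqrt{7}\right)^n.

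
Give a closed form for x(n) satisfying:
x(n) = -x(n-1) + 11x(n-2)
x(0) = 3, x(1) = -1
Characteristic equation: x² + x - 11 = 0.
Discriminant Δ = (-1)² + 4·(11) = 45.
Roots r₁,₂ = (-1 ± √45)/2, so r₁ = - \frac{1}{2} + \frac{3 \sqrt{5}}{2}, r₂ = - \frac{3 \sqrt{5}}{2} - \frac{1}{2}.
General solution: x(n) = A·r₁^n + B·r₂^n.
From the initial conditions, A + B = 3 and r₁A + r₂B = -1.
Since r₁ - r₂ = √45: A = (-1 - (3)r₂)/√45 = \frac{\sqrt{5}}{30} + \frac{3}{2}, and B = 3 - A = \frac{3}{2} - \frac{\sqrt{5}}{30}.
So x(n) = \left(\frac{\sqrt{5}}{30} + \frac{3}{2}\right)\left(- \frac{1}{2} + \frac{3 \sqrt{5}}{2}\right)^n + \left(\frac{3}{2} - \frac{\sqrt{5}}{30}\right)\left(- \frac{3 \sqrt{5}}{2} - \frac{1}{2}\right)^n.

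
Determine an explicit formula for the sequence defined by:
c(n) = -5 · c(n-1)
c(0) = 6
Pure geometric recurrence with ratio -5.
By induction c(n) = c(0) · (-5)^n = 6 \left(-5\right)^{n}.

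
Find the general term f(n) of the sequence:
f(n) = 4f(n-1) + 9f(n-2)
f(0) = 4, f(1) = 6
Characteristic equation: x² - 4x - 9 = 0.
Discriminant Δ = (4)² + 4·(9) = 52.
Roots r₁,₂ = (4 ± √52)/2, so r₁ = 2 + \sqrt{13}, r₂ = 2 - \sqrt{13}.
General solution: f(n) = A·r₁^n + B·r₂^n.
From the initial conditions, A + B = 4 and r₁A + r₂B = 6.
Since r₁ - r₂ = √52: A = (6 - (4)r₂)/√52 = 2 - \frac{\sqrt{13}}{13}, and B = 4 - A = \frac{\sqrt{13}}{13} + 2.
So f(n) = \left(2 - \frac{\sqrt{13}}{13}\right)\left(2 + \sqrt{13}\right)^n + \left(\frac{\sqrt{13}}{13} + 2\right)\left(2 - \sqrt{13}\right)^n.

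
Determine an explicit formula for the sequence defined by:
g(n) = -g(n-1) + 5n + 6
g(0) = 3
First-order linear with linear forcing.
Homogeneous solution: g_h(n) = A·(-1)^n.
Try particular g_p(n) = pn + q. Substituting:
  pn + q = -(p(n-1) + q) + 5n + 6.
Matching the n-coefficient: p = -p + 5 ⇒ p = \frac{5}{2}.
Matching constants: q = p - q + 6 ⇒ q = \frac{17}{4}.
General: g(n) = A·(-1)^n + \frac{5 n}{2} + \frac{17}{4}.
Apply g(0) = 3: A + \frac{17}{4} = 3 ⇒ A = - \frac{5}{4}.
So g(n) = - \frac{5 \left(-1\right)^{n}}{4} + \frac{5 n}{2} + \frac{17}{4}.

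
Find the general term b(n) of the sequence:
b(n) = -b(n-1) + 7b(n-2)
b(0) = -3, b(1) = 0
Characteristic equation: x² + x - 7 = 0.
Discriminant Δ = (-1)² + 4·(7) = 29.
Roots r₁,₂ = (-1 ± √29)/2, so r₁ = - \frac{1}{2} + \frac{\sqrt{29}}{2}, r₂ = - \frac{\sqrt{29}}{2} - \frac{1}{2}.
General solution: b(n) = A·r₁^n + B·r₂^n.
From the initial conditions, A + B = -3 and r₁A + r₂B = 0.
Since r₁ - r₂ = √29: A = (0 - (-3)r₂)/√29 = - \frac{3}{2} - \frac{3 \sqrt{29}}{58}, and B = -3 - A = - \frac{3}{2} + \frac{3 \sqrt{29}}{58}.
So b(n) = \left(- \frac{3}{2} - \frac{3 \sqrt{29}}{58}\right)\left(- \frac{1}{2} + \frac{\sqrt{29}}{2}\right)^n + \left(- \frac{3}{2} + \frac{3 \sqrt{29}}{58}\right)\left(- \frac{\sqrt{29}}{2} - \frac{1}{2}\right)^n.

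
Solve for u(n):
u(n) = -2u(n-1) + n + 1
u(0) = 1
First-order linear with linear forcing.
Homogeneous solution: u_h(n) = A·(-2)^n.
Try particular u_p(n) = pn + q. Substituting:
  pn + q = -2(p(n-1) + q) + n + 1.
Matching the n-coefficient: p = -2p + 1 ⇒ p = \frac{1}{3}.
Matching constants: q = 2p - 2q + 1 ⇒ q = \frac{5}{9}.
General: u(n) = A·(-2)^n + \frac{n}{3} + \frac{5}{9}.
Apply u(0) = 1: A + \frac{5}{9} = 1 ⇒ A = \frac{4}{9}.
So u(n) = \frac{4 \left(-2\right)^{n}}{9} + \frac{n}{3} + \frac{5}{9}.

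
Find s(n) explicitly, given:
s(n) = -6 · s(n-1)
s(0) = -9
Pure geometric recurrence with ratio -6.
By induction s(n) = s(0) · (-6)^n = - 9 \left(-6\right)^{n}.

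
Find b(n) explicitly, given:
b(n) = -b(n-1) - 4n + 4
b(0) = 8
First-order linear with linear forcing.
Homogeneous solution: b_h(n) = A·(-1)^n.
Try particular b_p(n) = pn + q. Substituting:
  pn + q = -(p(n-1) + q) - 4n + 4.
Matching the n-coefficient: p = -p - 4 ⇒ p = -2.
Matching constants: q = p - q + 4 ⇒ q = 1.
General: b(n) = A·(-1)^n - 2 n + 1.
Apply b(0) = 8: A + 1 = 8 ⇒ A = 7.
So b(n) = 7 \left(-1\right)^{n} - 2 n + 1.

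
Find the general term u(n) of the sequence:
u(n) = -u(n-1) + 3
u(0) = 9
First-order linear non-homogeneous.
Homogeneous solution: u_h(n) = A·(-1)^n.
Try constant particular solution u_p = K: K = -K + 3 ⇒ K = \frac{3}{2}.
General: u(n) = A·(-1)^n + \frac{3}{2}.
Apply u(0) = 9: A + \frac{3}{2} = 9 ⇒ A = \frac{15}{2}.
So u(n) = \frac{15 \left(-1\right)^{n}}{2} + \frac{3}{2}.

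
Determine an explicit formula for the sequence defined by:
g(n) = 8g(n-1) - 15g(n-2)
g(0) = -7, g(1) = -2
Characteristic equation: x² - 8x + 15 = 0, which factors as (x - (5))(x - (3)) = 0.
Roots r₁ = 5, r₂ = 3 (distinct).
General solution: g(n) = A·(5)^n + B·(3)^n.
From g(0) = -7: A + B = -7.
From g(1) = -2: 5A + 3B = -2.
Solving: A = \frac{19}{2}, B = - \frac{33}{2}.
So g(n) = - \frac{33 \cdot 3^{n}}{2} + \frac{19 \cdot 5^{n}}{2}.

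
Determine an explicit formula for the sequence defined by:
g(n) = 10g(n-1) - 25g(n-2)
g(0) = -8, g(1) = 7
Characteristic equation: x² - 10x + 25 = 0, which is (x - (5))².
Repeated root r = 5.
General solution: g(n) = (A + Bn)·(5)^n.
From g(0) = -8: A = -8.
From g(1) = 7: (A + B)·(5) = 7 ⇒ B = \frac{47}{5}.
So g(n) = \left(\frac{47 n}{5} - 8\right) \cdot (5)^n.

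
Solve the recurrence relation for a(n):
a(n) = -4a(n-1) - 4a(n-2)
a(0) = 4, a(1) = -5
Characteristic equation: x² + 4x + 4 = 0, which is (x - (-2))².
Repeated root r = -2.
General solution: a(n) = (A + Bn)·(-2)^n.
From a(0) = 4: A = 4.
From a(1) = -5: (A + B)·(-2) = -5 ⇒ B = - \frac{3}{2}.
So a(n) = \left(4 - \frac{3 n}{2}\right) \cdot (-2)^n.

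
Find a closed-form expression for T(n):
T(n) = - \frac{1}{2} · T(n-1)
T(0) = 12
Pure geometric recurrence with ratio - \frac{1}{2}.
By induction T(n) = T(0) · (- \frac{1}{2})^n = 12 \left(- \frac{1}{2}\right)^{n}.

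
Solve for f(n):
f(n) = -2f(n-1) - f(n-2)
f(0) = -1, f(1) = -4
Characteristic equation: x² + 2x + 1 = 0, which is (x - (-1))².
Repeated root r = -1.
General solution: f(n) = (A + Bn)·(-1)^n.
From f(0) = -1: A = -1.
From f(1) = -4: (A + B)·(-1) = -4 ⇒ B = 5.
So f(n) = \left(5 n - 1\right) \cdot (-1)^n.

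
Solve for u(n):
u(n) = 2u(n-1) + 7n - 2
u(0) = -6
First-order linear with linear forcing.
Homogeneous solution: u_h(n) = A·(2)^n.
Try particular u_p(n) = pn + q. Substituting:
  pn + q = 2(p(n-1) + q) + 7n - 2.
Matching the n-coefficient: p = 2p + 7 ⇒ p = -7.
Matching constants: q = -2p + 2q - 2 ⇒ q = -12.
General: u(n) = A·(2)^n - 7 n - 12.
Apply u(0) = -6: A - 12 = -6 ⇒ A = 6.
So u(n) = 6 \cdot 2^{n} - 7 n - 12.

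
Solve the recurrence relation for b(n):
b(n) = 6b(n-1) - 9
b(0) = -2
First-order linear non-homogeneous.
Homogeneous solution: b_h(n) = A·(6)^n.
Try constant particular solution b_p = K: K = 6K - 9 ⇒ K = \frac{9}{5}.
General: b(n) = A·(6)^n + \frac{9}{5}.
Apply b(0) = -2: A + \frac{9}{5} = -2 ⇒ A = - \frac{19}{5}.
So b(n) = \frac{9}{5} - \frac{19 \cdot 6^{n}}{5}.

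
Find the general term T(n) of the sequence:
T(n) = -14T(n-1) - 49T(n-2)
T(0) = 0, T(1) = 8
Characteristic equation: x² + 14x + 49 = 0, which is (x - (-7))².
Repeated root r = -7.
General solution: T(n) = (A + Bn)·(-7)^n.
From T(0) = 0: A = 0.
From T(1) = 8: (A + B)·(-7) = 8 ⇒ B = - \frac{8}{7}.
So T(n) = \left(- \frac{8 n}{7}\right) \cdot (-7)^n.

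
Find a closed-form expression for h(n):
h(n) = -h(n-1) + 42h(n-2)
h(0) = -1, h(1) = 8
Characteristic equation: x² + x - 42 = 0, which factors as (x - (6))(x - (-7)) = 0.
Roots r₁ = 6, r₂ = -7 (distinct).
General solution: h(n) = A·(6)^n + B·(-7)^n.
From h(0) = -1: A + B = -1.
From h(1) = 8: 6A - 7B = 8.
Solving: A = \frac{1}{13}, B = - \frac{14}{13}.
So h(n) = - \frac{14 \left(-7\right)^{n}}{13} + \frac{6^{n}}{13}.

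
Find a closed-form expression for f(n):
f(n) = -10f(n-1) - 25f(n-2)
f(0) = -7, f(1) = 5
Characteristic equation: x² + 10x + 25 = 0, which is (x - (-5))².
Repeated root r = -5.
General solution: f(n) = (A + Bn)·(-5)^n.
From f(0) = -7: A = -7.
From f(1) = 5: (A + B)·(-5) = 5 ⇒ B = 6.
So f(n) = \left(6 n - 7\right) \cdot (-5)^n.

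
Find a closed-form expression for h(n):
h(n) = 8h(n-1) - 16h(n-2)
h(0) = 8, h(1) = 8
Characteristic equation: x² - 8x + 16 = 0, which is (x - (4))².
Repeated root r = 4.
General solution: h(n) = (A + Bn)·(4)^n.
From h(0) = 8: A = 8.
From h(1) = 8: (A + B)·(4) = 8 ⇒ B = -6.
So h(n) = \left(8 - 6 n\right) \cdot (4)^n.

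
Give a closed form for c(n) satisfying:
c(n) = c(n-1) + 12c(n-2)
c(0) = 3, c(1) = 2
Characteristic equation: x² - x - 12 = 0, which factors as (x - (4))(x - (-3)) = 0.
Roots r₁ = 4, r₂ = -3 (distinct).
General solution: c(n) = A·(4)^n + B·(-3)^n.
From c(0) = 3: A + B = 3.
From c(1) = 2: 4A - 3B = 2.
Solving: A = \frac{11}{7}, B = \frac{10}{7}.
So c(n) = \frac{10 \left(-3\right)^{n}}{7} + \frac{11 \cdot 4^{n}}{7}.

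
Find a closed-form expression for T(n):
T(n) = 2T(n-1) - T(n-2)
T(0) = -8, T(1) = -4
Characteristic equation: x² - 2x + 1 = 0, which is (x - (1))².
Repeated root r = 1.
General solution: T(n) = (A + Bn)·(1)^n.
From T(0) = -8: A = -8.
From T(1) = -4: (A + B)·(1) = -4 ⇒ B = 4.
So T(n) = \left(4 n - 8\right) \cdot (1)^n.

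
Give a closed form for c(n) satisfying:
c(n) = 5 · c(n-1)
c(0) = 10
Pure geometric recurrence with ratio 5.
By induction c(n) = c(0) · (5)^n = 10 \cdot 5^{n}.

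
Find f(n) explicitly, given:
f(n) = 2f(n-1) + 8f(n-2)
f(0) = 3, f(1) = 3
Characteristic equation: x² - 2x - 8 = 0, which factors as (x - (-2))(x - (4)) = 0.
Roots r₁ = -2, r₂ = 4 (distinct).
General solution: f(n) = A·(-2)^n + B·(4)^n.
From f(0) = 3: A + B = 3.
From f(1) = 3: -2A + 4B = 3.
Solving: A = \frac{3}{2}, B = \frac{3}{2}.
So f(n) = \frac{3 \left(-2\right)^{n}}{2} + \frac{3 \cdot 4^{n}}{2}.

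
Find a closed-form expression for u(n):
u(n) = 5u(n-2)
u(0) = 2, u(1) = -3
Characteristic equation: x² - 5 = 0.
Discriminant Δ = (0)² + 4·(5) = 20.
Roots r₁,₂ = (0 ± √20)/2, so r₁ = \sqrt{5}, r₂ = - \sqrt{5}.
General solution: u(n) = A·r₁^n + B·r₂^n.
From the initial conditions, A + B = 2 and r₁A + r₂B = -3.
Since r₁ - r₂ = √20: A = (-3 - (2)r₂)/√20 = 1 - \frac{3 \sqrt{5}}{10}, and B = 2 - A = \frac{3 \sqrt{5}}{10} + 1.
So u(n) = \left(1 - \frac{3 \sqrt{5}}{10}\right)\left(\sqrt{5}\right)^n + \left(\frac{3 \sqrt{5}}{10} + 1\right)\left(- \sqrt{5}\right)^n.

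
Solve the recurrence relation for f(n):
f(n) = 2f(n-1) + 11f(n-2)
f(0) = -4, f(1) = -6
Characteristic equation: x² - 2x - 11 = 0.
Discriminant Δ = (2)² + 4·(11) = 48.
Roots r₁,₂ = (2 ± √48)/2, so r₁ = 1 + 2 \sqrt{3}, r₂ = 1 - 2 \sqrt{3}.
General solution: f(n) = A·r₁^n + B·r₂^n.
From the initial conditions, A + B = -4 and r₁A + r₂B = -6.
Since r₁ - r₂ = √48: A = (-6 - (-4)r₂)/√48 = -2 - \frac{\sqrt{3}}{6}, and B = -4 - A = -2 + \frac{\sqrt{3}}{6}.
So f(n) = \left(-2 - \frac{\sqrt{3}}{6}\right)\left(1 + 2 \sqrt{3}\right)^n + \left(-2 + \frac{\sqrt{3}}{6}\right)\left(1 - 2 \sqrt{3}\right)^n.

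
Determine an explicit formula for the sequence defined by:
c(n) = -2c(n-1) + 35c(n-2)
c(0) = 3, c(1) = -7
Characteristic equation: x² + 2x - 35 = 0, which factors as (x - (5))(x - (-7)) = 0.
Roots r₁ = 5, r₂ = -7 (distinct).
General solution: c(n) = A·(5)^n + B·(-7)^n.
From c(0) = 3: A + B = 3.
From c(1) = -7: 5A - 7B = -7.
Solving: A = \frac{7}{6}, B = \frac{11}{6}.
So c(n) = \frac{11 \left(-7\right)^{n}}{6} + \frac{7 \cdot 5^{n}}{6}.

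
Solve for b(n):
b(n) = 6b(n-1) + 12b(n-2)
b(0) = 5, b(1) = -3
Characteristic equation: x² - 6x - 12 = 0.
Discriminant Δ = (6)² + 4·(12) = 84.
Roots r₁,₂ = (6 ± √84)/2, so r₁ = 3 + \sqrt{21}, r₂ = 3 - \sqrt{21}.
General solution: b(n) = A·r₁^n + B·r₂^n.
From the initial conditions, A + B = 5 and r₁A + r₂B = -3.
Since r₁ - r₂ = √84: A = (-3 - (5)r₂)/√84 = \frac{5}{2} - \frac{3 \sqrt{21}}{7}, and B = 5 - A = \frac{3 \sqrt{21}}{7} + \frac{5}{2}.
So b(n) = \left(\frac{5}{2} - \frac{3 \sqrt{21}}{7}\right)\left(3 + \sqrt{21}\right)^n + \left(\frac{3 \sqrt{21}}{7} + \frac{5}{2}\right)\left(3 - \sqrt{21}\right)^n.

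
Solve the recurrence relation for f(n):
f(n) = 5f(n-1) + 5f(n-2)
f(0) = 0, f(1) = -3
Characteristic equation: x² - 5x - 5 = 0.
Discriminant Δ = (5)² + 4·(5) = 45.
Roots r₁,₂ = (5 ± √45)/2, so r₁ = \frac{5}{2} + \frac{3 \sqrt{5}}{2}, r₂ = \frac{5}{2} - \frac{3 \sqrt{5}}{2}.
General solution: f(n) = A·r₁^n + B·r₂^n.
From the initial conditions, A + B = 0 and r₁A + r₂B = -3.
Since r₁ - r₂ = √45: A = (-3 - (0)r₂)/√45 = - \frac{\sqrt{5}}{5}, and B = 0 - A = \frac{\sqrt{5}}{5}.
So f(n) = \left(- \frac{\sqrt{5}}{5}\right)\left(\frac{5}{2} + \frac{3 \sqrt{5}}{2}\right)^n + \left(\frac{\sqrt{5}}{5}\right)\left(\frac{5}{2} - \frac{3 \sqrt{5}}{2}\right)^n.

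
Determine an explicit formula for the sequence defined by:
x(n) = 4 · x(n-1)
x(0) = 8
Pure geometric recurrence with ratio 4.
By induction x(n) = x(0) · (4)^n = 8 \cdot 4^{n}.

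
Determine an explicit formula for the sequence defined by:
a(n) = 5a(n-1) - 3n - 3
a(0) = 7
First-order linear with linear forcing.
Homogeneous solution: a_h(n) = A·(5)^n.
Try particular a_p(n) = pn + q. Substituting:
  pn + q = 5(p(n-1) + q) - 3n - 3.
Matching the n-coefficient: p = 5p - 3 ⇒ p = \frac{3}{4}.
Matching constants: q = -5p + 5q - 3 ⇒ q = \frac{27}{16}.
General: a(n) = A·(5)^n + \frac{3 n}{4} + \frac{27}{16}.
Apply a(0) = 7: A + \frac{27}{16} = 7 ⇒ A = \frac{85}{16}.
So a(n) = \frac{85 \cdot 5^{n}}{16} + \frac{3 n}{4} + \frac{27}{16}.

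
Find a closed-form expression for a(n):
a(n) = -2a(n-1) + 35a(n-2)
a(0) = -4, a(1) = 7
Characteristic equation: x² + 2x - 35 = 0, which factors as (x - (5))(x - (-7)) = 0.
Roots r₁ = 5, r₂ = -7 (distinct).
General solution: a(n) = A·(5)^n + B·(-7)^n.
From a(0) = -4: A + B = -4.
From a(1) = 7: 5A - 7B = 7.
Solving: A = - \frac{7}{4}, B = - \frac{9}{4}.
So a(n) = - \frac{9 \left(-7\right)^{n}}{4} - \frac{7 \cdot 5^{n}}{4}.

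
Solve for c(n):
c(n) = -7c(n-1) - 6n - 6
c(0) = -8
First-order linear with linear forcing.
Homogeneous solution: c_h(n) = A·(-7)^n.
Try particular c_p(n) = pn + q. Substituting:
  pn + q = -7(p(n-1) + q) - 6n - 6.
Matching the n-coefficient: p = -7p - 6 ⇒ p = - \frac{3}{4}.
Matching constants: q = 7p - 7q - 6 ⇒ q = - \frac{45}{32}.
General: c(n) = A·(-7)^n - \frac{3 n}{4} - \frac{45}{32}.
Apply c(0) = -8: A - \frac{45}{32} = -8 ⇒ A = - \frac{211}{32}.
So c(n) = - \frac{211 \left(-7\right)^{n}}{32} - \frac{3 n}{4} - \frac{45}{32}.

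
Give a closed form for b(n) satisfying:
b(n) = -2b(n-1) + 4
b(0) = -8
First-order linear non-homogeneous.
Homogeneous solution: b_h(n) = A·(-2)^n.
Try constant particular solution b_p = K: K = -2K + 4 ⇒ K = \frac{4}{3}.
General: b(n) = A·(-2)^n + \frac{4}{3}.
Apply b(0) = -8: A + \frac{4}{3} = -8 ⇒ A = - \frac{28}{3}.
So b(n) = \frac{4}{3} - \frac{28 \left(-2\right)^{n}}{3}.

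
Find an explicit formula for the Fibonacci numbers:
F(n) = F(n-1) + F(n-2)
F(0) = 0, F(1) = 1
This is the Fibonacci sequence.
Characteristic equation: x² - x - 1 = 0; roots r₁ = \frac{1}{2} + \frac{\sqrt{5}}{2}, r₂ = \frac{1}{2} - \frac{\sqrt{5}}{2}.
General: F(n) = A·r₁^n + B·r₂^n. Solving with F(0)=0, F(1)=1 gives A = \frac{\sqrt{5}}{5}, B = - \frac{\sqrt{5}}{5}.
So F(n) = \frac{2^{- n} \sqrt{5} \left(- \left(1 - \sqrt{5}\right)^{n} + \left(1 + \sqrt{5}\right)^{n}\right)}{5}.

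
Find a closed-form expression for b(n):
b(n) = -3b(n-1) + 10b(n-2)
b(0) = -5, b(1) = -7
Characteristic equation: x² + 3x - 10 = 0, which factors as (x - (2))(x - (-5)) = 0.
Roots r₁ = 2, r₂ = -5 (distinct).
General solution: b(n) = A·(2)^n + B·(-5)^n.
From b(0) = -5: A + B = -5.
From b(1) = -7: 2A - 5B = -7.
Solving: A = - \frac{32}{7}, B = - \frac{3}{7}.
So b(n) = - \frac{3 \left(-5\right)^{n}}{7} - \frac{32 \cdot 2^{n}}{7}.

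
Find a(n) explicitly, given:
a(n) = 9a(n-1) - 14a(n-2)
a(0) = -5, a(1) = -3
Characteristic equation: x² - 9x + 14 = 0, which factors as (x - (2))(x - (7)) = 0.
Roots r₁ = 2, r₂ = 7 (distinct).
General solution: a(n) = A·(2)^n + B·(7)^n.
From a(0) = -5: A + B = -5.
From a(1) = -3: 2A + 7B = -3.
Solving: A = - \frac{32}{5}, B = \frac{7}{5}.
So a(n) = - \frac{32 \cdot 2^{n}}{5} + \frac{7 \cdot 7^{n}}{5}.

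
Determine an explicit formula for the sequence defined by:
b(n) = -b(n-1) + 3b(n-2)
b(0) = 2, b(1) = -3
Characteristic equation: x² + x - 3 = 0.
Discriminant Δ = (-1)² + 4·(3) = 13.
Roots r₁,₂ = (-1 ± √13)/2, so r₁ = - \frac{1}{2} + \frac{\sqrt{13}}{2}, r₂ = - \frac{\sqrt{13}}{2} - \frac{1}{2}.
General solution: b(n) = A·r₁^n + B·r₂^n.
From the initial conditions, A + B = 2 and r₁A + r₂B = -3.
Since r₁ - r₂ = √13: A = (-3 - (2)r₂)/√13 = 1 - \frac{2 \sqrt{13}}{13}, and B = 2 - A = \frac{2 \sqrt{13}}{13} + 1.
So b(n) = \left(1 - \frac{2 \sqrt{13}}{13}\right)\left(- \frac{1}{2} + \frac{\sqrt{13}}{2}\right)^n + \left(\frac{2 \sqrt{13}}{13} + 1\right)\left(- \frac{\sqrt{13}}{2} - \frac{1}{2}\right)^n.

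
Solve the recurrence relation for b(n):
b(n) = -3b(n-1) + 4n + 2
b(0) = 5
First-order linear with linear forcing.
Homogeneous solution: b_h(n) = A·(-3)^n.
Try particular b_p(n) = pn + q. Substituting:
  pn + q = -3(p(n-1) + q) + 4n + 2.
Matching the n-coefficient: p = -3p + 4 ⇒ p = 1.
Matching constants: q = 3p - 3q + 2 ⇒ q = \frac{5}{4}.
General: b(n) = A·(-3)^n + n + \frac{5}{4}.
Apply b(0) = 5: A + \frac{5}{4} = 5 ⇒ A = \frac{15}{4}.
So b(n) = \frac{15 \left(-3\right)^{n}}{4} + n + \frac{5}{4}.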